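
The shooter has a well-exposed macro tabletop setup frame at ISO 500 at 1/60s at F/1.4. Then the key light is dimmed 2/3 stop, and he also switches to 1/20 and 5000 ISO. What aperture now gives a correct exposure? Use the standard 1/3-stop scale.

f/6.3

Scene light: 2/3 stop darker.
Shutter speed: 1/60 → 1/50 → 1/40 → 1/30 → 1/25 → 1/20 — 1 2/3 stops longer (brighter).
ISO: 500 → 640 → 800 → 1000 → 1250 → 1600 → 2000 → 2500 → 3200 → 4000 → 5000 — 3 1/3 stops raised (brighter).
Net so far: 4 1/3 stops brighter. Aperture: f/1.4 → f/1.6 → f/1.8 → f/2 → f/2.2 → f/2.5 → f/2.8 → f/3.2 → f/3.5 → f/4 → f/4.5 → f/5 → f/5.6 → f/6.3.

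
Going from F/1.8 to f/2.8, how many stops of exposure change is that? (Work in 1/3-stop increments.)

1 1/3 stops

f/1.8 → f/2 → f/2.2 → f/2.5 → f/2.8 — count the steps: 4 third-stops = 1 1/3 stops.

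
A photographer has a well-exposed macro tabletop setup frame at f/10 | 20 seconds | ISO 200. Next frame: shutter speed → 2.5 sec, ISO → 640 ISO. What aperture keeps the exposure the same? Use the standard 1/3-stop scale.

Shutter speed: 20 → 15 → 13 → 10 → 8 → 6 → 5 → 4 → 3.2 → 2.5 — 3 stops faster (darker).
ISO: 200 → 250 → 320 → 400 → 500 → 640 — 1 2/3 stops raised (brighter).
Net change so far: 1 1/3 stops darker. Offset with the aperture: f/10 → f/9 → f/8 → f/7.1 → f/6.3.

f/6.3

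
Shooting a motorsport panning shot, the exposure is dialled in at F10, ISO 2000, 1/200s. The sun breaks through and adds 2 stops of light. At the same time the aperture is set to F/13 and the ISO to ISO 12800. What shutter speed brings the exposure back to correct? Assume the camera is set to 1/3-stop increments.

Scene light: 2 stops brighter.
Aperture: f/10 → f/11 → f/13 — 2/3 stop smaller aperture (darker).
ISO: 2000 → 2500 → 3200 → 4000 → 5000 → 6400 → 8000 → 10000 → 12800 — 2 2/3 stops higher (brighter).
Net so far: 4 stops brighter. Shutter speed: 1/200 → 1/250 → 1/320 → 1/400 → 1/500 → 1/640 → 1/800 → 1/1000 → 1/1250 → 1/1600 → 1/2000 → 1/2500 → 1/3200.

1/3200s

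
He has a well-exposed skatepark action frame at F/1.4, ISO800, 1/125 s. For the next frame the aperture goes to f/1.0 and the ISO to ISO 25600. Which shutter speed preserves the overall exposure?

Aperture: f/1.4 → f/1.0 — 1 stop opened up (brighter).
ISO: 800 → 1600 → 3200 → 6400 → 12800 → 25600 — 5 stops higher (brighter).
Net change so far: 6 stops brighter. Offset with the shutter speed: 1/125 → 1/250 → 1/500 → 1/1000 → 1/2000 → 1/4000 → 1/8000.

1/8000s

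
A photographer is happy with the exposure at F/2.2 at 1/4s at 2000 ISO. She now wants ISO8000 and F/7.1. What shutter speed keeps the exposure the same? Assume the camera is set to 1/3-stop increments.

ISO: 2000 → 2500 → 3200 → 4000 → 5000 → 6400 → 8000 — 2 stops higher (brighter).
Aperture: f/2.2 → f/2.5 → f/2.8 → f/3.2 → f/3.5 → f/4 → f/4.5 → f/5 → f/5.6 → f/6.3 → f/7.1 — 3 1/3 stops smaller aperture (darker).
Net change so far: 1 1/3 stops darker. Offset with the shutter speed: 1/4 → 0.3 → 0.4 → 0.5 → 0.6.

0.6 s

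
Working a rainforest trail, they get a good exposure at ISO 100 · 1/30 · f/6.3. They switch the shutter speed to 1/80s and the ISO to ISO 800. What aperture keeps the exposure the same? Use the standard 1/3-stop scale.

Shutter speed: 1/30 → 1/40 → 1/50 → 1/60 → 1/80 — 1 1/3 stops faster (darker).
ISO: 100 → 125 → 160 → 200 → 250 → 320 → 400 → 500 → 640 → 800 — 3 stops raised (brighter).
Net change so far: 1 2/3 stops brighter. Offset with the aperture: f/6.3 → f/7.1 → f/8 → f/9 → f/10 → f/11.

f/11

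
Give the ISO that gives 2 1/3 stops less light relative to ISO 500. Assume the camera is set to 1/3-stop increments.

ISO 100

ISO: 500 → 400 → 320 → 250 → 200 → 160 → 125 → 100 — 2 1/3 stops lower (darker).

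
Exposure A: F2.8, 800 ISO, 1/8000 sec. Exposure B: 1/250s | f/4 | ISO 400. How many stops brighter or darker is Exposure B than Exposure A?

Aperture: f/2.8 → f/4 — 1 stop stopped down (darker).
Shutter speed: 1/8000 → 1/4000 → 1/2000 → 1/1000 → 1/500 → 1/250 — 5 stops slower (brighter).
ISO: 800 → 400 — 1 stop lower (darker).
Net: −1 +5 −1 = +3 stops.

3 stops brighter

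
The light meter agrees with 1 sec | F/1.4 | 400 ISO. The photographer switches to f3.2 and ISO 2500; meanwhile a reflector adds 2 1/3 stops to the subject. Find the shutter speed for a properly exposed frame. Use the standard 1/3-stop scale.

1/6s

Scene light: 2 1/3 stops brighter.
Aperture: f/1.4 → f/1.6 → f/1.8 → f/2 → f/2.2 → f/2.5 → f/2.8 → f/3.2 — 2 1/3 stops narrower (darker).
ISO: 400 → 500 → 640 → 800 → 1000 → 1250 → 1600 → 2000 → 2500 — 2 2/3 stops higher (brighter).
Net so far: 2 2/3 stops brighter. Shutter speed: 1 → 0.8 → 0.6 → 0.5 → 0.4 → 0.3 → 1/4 → 1/5 → 1/6.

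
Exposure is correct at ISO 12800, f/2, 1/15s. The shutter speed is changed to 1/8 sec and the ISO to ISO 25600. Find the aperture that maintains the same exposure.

f/4

Shutter speed: 1/15 → 1/8 — 1 stop longer (brighter).
ISO: 12800 → 25600 — 1 stop raised (brighter).
Net change so far: 2 stops brighter. Offset with the aperture: f/2 → f/2.8 → f/4.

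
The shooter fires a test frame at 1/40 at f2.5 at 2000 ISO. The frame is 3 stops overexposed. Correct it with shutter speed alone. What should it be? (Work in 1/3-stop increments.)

Overexposed by 3 stops → need 3 stops darker.
Shutter speed: 1/40 → 1/50 → 1/60 → 1/80 → 1/100 → 1/125 → 1/160 → 1/200 → 1/250 → 1/320.

1/320s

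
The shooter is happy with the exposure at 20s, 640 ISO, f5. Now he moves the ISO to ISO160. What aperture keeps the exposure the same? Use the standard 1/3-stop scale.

ISO: 640 → 500 → 400 → 320 → 250 → 200 → 160 — 2 stops lower (darker).
Need 2 stops brighter from the aperture: f/5 → f/4.5 → f/4 → f/3.5 → f/3.2 → f/2.8 → f/2.5.

f/2.5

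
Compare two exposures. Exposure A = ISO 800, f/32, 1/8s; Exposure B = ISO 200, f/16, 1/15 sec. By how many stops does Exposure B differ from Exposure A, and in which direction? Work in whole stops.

1 stop darker

Aperture: f/32 → f/22 → f/16 — 2 stops wider (brighter).
Shutter speed: 1/8 → 1/15 — 1 stop shorter (darker).
ISO: 800 → 400 → 200 — 2 stops lower (darker).
Net: +2 −1 −2 = −1 stop.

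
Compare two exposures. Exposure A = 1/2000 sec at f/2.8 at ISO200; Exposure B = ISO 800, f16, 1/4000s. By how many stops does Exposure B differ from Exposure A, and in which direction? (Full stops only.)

Aperture: f/2.8 → f/4 → f/5.6 → f/8 → f/11 → f/16 — 5 stops stopped down (darker).
Shutter speed: 1/2000 → 1/4000 — 1 stop faster (darker).
ISO: 200 → 400 → 800 — 2 stops higher (brighter).
Net: −5 −1 +2 = −4 stops.

4 stops darker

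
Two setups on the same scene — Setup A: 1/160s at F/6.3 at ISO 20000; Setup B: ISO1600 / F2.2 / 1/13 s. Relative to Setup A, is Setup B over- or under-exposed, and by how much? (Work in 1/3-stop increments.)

3 stops brighter

Aperture: f/6.3 → f/5.6 → f/5 → f/4.5 → f/4 → f/3.5 → f/3.2 → f/2.8 → f/2.5 → f/2.2 — 3 stops larger aperture (brighter).
Shutter speed: 1/160 → 1/125 → 1/100 → 1/80 → 1/60 → 1/50 → 1/40 → 1/30 → 1/25 → 1/20 → 1/15 → 1/13 — 3 2/3 stops slower (brighter).
ISO: 20000 → 16000 → 12800 → 10000 → 8000 → 6400 → 5000 → 4000 → 3200 → 2500 → 2000 → 1600 — 3 2/3 stops dropped (darker).
Net: +3 +3 2/3 −3 2/3 = +3 stops.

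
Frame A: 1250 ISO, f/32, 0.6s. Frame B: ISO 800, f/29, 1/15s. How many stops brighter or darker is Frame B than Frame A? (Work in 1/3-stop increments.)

Aperture: f/32 → f/29 — 1/3 stop wider (brighter).
Shutter speed: 0.6 → 0.5 → 0.4 → 0.3 → 1/4 → 1/5 → 1/6 → 1/8 → 1/10 → 1/13 → 1/15 — 3 1/3 stops shorter (darker).
ISO: 1250 → 1000 → 800 — 2/3 stop lower (darker).
Net: +1/3 −3 1/3 −2/3 = −3 2/3 stops.

3 2/3 stops darker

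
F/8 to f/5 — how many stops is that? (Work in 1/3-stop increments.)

f/8 → f/7.1 → f/6.3 → f/5.6 → f/5 — count the steps: 4 third-stops = 1 1/3 stops.

1 1/3 stops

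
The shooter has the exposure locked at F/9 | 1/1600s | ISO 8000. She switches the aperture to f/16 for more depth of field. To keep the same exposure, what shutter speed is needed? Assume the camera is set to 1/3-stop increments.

1/500s

Aperture: f/9 → f/10 → f/11 → f/13 → f/14 → f/16 — 1 2/3 stops narrower (darker).
Need 1 2/3 stops brighter from the shutter speed: 1/1600 → 1/1250 → 1/1000 → 1/800 → 1/640 → 1/500.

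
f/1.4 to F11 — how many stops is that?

6 stops

f/1.4 → f/2 → f/2.8 → f/4 → f/5.6 → f/8 → f/11 — count the steps: 6 stops.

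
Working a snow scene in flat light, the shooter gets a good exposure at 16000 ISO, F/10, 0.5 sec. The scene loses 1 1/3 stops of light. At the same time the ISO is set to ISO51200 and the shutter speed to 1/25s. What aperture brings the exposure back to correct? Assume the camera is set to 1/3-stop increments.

Scene light: 1 1/3 stops darker.
ISO: 16000 → 20000 → 25600 → 32000 → 40000 → 51200 — 1 2/3 stops raised (brighter).
Shutter speed: 0.5 → 0.4 → 0.3 → 1/4 → 1/5 → 1/6 → 1/8 → 1/10 → 1/13 → 1/15 → 1/20 → 1/25 — 3 2/3 stops faster (darker).
Net so far: 3 1/3 stops darker. Aperture: f/10 → f/9 → f/8 → f/7.1 → f/6.3 → f/5.6 → f/5 → f/4.5 → f/4 → f/3.5 → f/3.2.

f/3.2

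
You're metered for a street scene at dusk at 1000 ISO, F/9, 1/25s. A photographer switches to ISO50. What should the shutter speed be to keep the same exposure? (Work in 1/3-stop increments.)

0.8 s

ISO: 1000 → 800 → 640 → 500 → 400 → 320 → 250 → 200 → 160 → 125 → 100 → 80 → 64 → 50 — 4 1/3 stops dropped (darker).
Need 4 1/3 stops brighter from the shutter speed: 1/25 → 1/20 → 1/15 → 1/13 → 1/10 → 1/8 → 1/6 → 1/5 → 1/4 → 0.3 → 0.4 → 0.5 → 0.6 → 0.8.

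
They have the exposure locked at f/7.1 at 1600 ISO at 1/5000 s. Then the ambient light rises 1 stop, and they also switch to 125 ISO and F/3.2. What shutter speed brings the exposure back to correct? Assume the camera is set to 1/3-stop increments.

Scene light: 1 stop brighter.
ISO: 1600 → 1250 → 1000 → 800 → 640 → 500 → 400 → 320 → 250 → 200 → 160 → 125 — 3 2/3 stops lower (darker).
Aperture: f/7.1 → f/6.3 → f/5.6 → f/5 → f/4.5 → f/4 → f/3.5 → f/3.2 — 2 1/3 stops opened up (brighter).
Net so far: 1/3 stop darker. Shutter speed: 1/5000 → 1/4000.

1/4000s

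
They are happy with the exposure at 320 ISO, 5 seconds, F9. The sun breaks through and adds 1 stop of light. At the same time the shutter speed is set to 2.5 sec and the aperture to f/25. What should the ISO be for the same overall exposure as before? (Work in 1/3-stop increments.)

ISO 2500

Scene light: 1 stop brighter.
Shutter speed: 5 → 4 → 3.2 → 2.5 — 1 stop faster (darker).
Aperture: f/9 → f/10 → f/11 → f/13 → f/14 → f/16 → f/18 → f/20 → f/22 → f/25 — 3 stops stopped down (darker).
Net so far: 3 stops darker. ISO: 320 → 400 → 500 → 640 → 800 → 1000 → 1250 → 1600 → 2000 → 2500.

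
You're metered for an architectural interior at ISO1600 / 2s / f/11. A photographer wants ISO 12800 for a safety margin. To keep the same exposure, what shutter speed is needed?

ISO: 1600 → 3200 → 6400 → 12800 — 3 stops raised (brighter).
Need 3 stops darker from the shutter speed: 2 → 1 → 1/2 → 1/4.

1/4s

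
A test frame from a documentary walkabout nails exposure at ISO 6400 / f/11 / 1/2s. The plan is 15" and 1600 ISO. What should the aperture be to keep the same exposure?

f/32

Shutter speed: 1/2 → 1 → 2 → 4 → 8 → 15 — 5 stops slower (brighter).
ISO: 6400 → 3200 → 1600 — 2 stops dropped (darker).
Net change so far: 3 stops brighter. Offset with the aperture: f/11 → f/16 → f/22 → f/32.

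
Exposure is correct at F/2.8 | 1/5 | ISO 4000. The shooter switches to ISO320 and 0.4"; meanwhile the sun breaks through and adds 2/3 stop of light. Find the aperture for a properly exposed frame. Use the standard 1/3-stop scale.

Scene light: 2/3 stop brighter.
ISO: 4000 → 3200 → 2500 → 2000 → 1600 → 1250 → 1000 → 800 → 640 → 500 → 400 → 320 — 3 2/3 stops dropped (darker).
Shutter speed: 1/5 → 1/4 → 0.3 → 0.4 — 1 stop longer (brighter).
Net so far: 2 stops darker. Aperture: f/2.8 → f/2.5 → f/2.2 → f/2 → f/1.8 → f/1.6 → f/1.4.

f/1.4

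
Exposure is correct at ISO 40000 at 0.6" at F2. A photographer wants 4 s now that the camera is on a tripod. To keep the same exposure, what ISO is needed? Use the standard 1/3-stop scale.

Shutter speed: 0.6 → 0.8 → 1 → 1.3 → 1.6 → 2 → 2.5 → 3.2 → 4 — 2 2/3 stops slower (brighter).
Need 2 2/3 stops darker from the ISO: 40000 → 32000 → 25600 → 20000 → 16000 → 12800 → 10000 → 8000 → 6400.

ISO 6400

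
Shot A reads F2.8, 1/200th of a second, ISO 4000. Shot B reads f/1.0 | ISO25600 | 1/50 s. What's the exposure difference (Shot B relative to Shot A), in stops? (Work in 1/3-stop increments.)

7 2/3 stops brighter

Aperture: f/2.8 → f/2.5 → f/2.2 → f/2 → f/1.8 → f/1.6 → f/1.4 → f/1.2 → f/1.1 → f/1.0 — 3 stops larger aperture (brighter).
Shutter speed: 1/200 → 1/160 → 1/125 → 1/100 → 1/80 → 1/60 → 1/50 — 2 stops slower (brighter).
ISO: 4000 → 5000 → 6400 → 8000 → 10000 → 12800 → 16000 → 20000 → 25600 — 2 2/3 stops higher (brighter).
Net: +3 +2 +2 2/3 = +7 2/3 stops.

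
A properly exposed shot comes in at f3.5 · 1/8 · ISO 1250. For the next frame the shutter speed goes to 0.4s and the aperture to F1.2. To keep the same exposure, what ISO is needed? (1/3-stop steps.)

ISO 50

Shutter speed: 1/8 → 1/6 → 1/5 → 1/4 → 0.3 → 0.4 — 1 2/3 stops longer (brighter).
Aperture: f/3.5 → f/3.2 → f/2.8 → f/2.5 → f/2.2 → f/2 → f/1.8 → f/1.6 → f/1.4 → f/1.2 — 3 stops opened up (brighter).
Net change so far: 4 2/3 stops brighter. Offset with the ISO: 1250 → 1000 → 800 → 640 → 500 → 400 → 320 → 250 → 200 → 160 → 125 → 100 → 80 → 64 → 50.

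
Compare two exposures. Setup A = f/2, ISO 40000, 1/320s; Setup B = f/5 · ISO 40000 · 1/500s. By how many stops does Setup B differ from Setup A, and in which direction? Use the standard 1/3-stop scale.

3 1/3 stops darker

Aperture: f/2 → f/2.2 → f/2.5 → f/2.8 → f/3.2 → f/3.5 → f/4 → f/4.5 → f/5 — 2 2/3 stops stopped down (darker).
Shutter speed: 1/320 → 1/400 → 1/500 — 2/3 stop shorter (darker).
ISO: unchanged.
Net: −2 2/3 −2/3 = −3 1/3 stops.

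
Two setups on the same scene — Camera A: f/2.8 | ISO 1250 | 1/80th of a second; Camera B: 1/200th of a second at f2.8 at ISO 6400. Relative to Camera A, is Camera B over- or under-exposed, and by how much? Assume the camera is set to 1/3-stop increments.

1 stop brighter

Aperture: unchanged.
Shutter speed: 1/80 → 1/100 → 1/125 → 1/160 → 1/200 — 1 1/3 stops faster (darker).
ISO: 1250 → 1600 → 2000 → 2500 → 3200 → 4000 → 5000 → 6400 — 2 1/3 stops raised (brighter).
Net: −1 1/3 +2 1/3 = +1 stop.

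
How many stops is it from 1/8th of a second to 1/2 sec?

2 stops

1/8 → 1/4 → 1/2 — count the steps: 2 stops.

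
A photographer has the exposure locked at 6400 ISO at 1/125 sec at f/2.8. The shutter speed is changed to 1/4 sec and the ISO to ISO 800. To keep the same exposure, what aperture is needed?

f/5.6

Shutter speed: 1/125 → 1/60 → 1/30 → 1/15 → 1/8 → 1/4 — 5 stops slower (brighter).
ISO: 6400 → 3200 → 1600 → 800 — 3 stops lower (darker).
Net change so far: 2 stops brighter. Offset with the aperture: f/2.8 → f/4 → f/5.6.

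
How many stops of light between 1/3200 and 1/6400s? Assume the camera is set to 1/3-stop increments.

1 stop

1/3200 → 1/4000 → 1/5000 → 1/6400 — count the steps: 3 third-stops = 1 stop.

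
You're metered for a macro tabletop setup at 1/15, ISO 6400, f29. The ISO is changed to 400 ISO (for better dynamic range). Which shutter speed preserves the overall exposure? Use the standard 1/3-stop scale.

ISO: 6400 → 5000 → 4000 → 3200 → 2500 → 2000 → 1600 → 1250 → 1000 → 800 → 640 → 500 → 400 — 4 stops lower (darker).
Need 4 stops brighter from the shutter speed: 1/15 → 1/13 → 1/10 → 1/8 → 1/6 → 1/5 → 1/4 → 0.3 → 0.4 → 0.5 → 0.6 → 0.8 → 1.

1 s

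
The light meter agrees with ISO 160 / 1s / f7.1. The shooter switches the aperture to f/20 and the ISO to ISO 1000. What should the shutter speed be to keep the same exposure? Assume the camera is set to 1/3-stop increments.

1.3 s

Aperture: f/7.1 → f/8 → f/9 → f/10 → f/11 → f/13 → f/14 → f/16 → f/18 → f/20 — 3 stops stopped down (darker).
ISO: 160 → 200 → 250 → 320 → 400 → 500 → 640 → 800 → 1000 — 2 2/3 stops higher (brighter).
Net change so far: 1/3 stop darker. Offset with the shutter speed: 1 → 1.3.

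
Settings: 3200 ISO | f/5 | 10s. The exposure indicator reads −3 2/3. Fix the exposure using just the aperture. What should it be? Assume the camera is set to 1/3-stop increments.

Underexposed by 3 2/3 stops → need 3 2/3 stops brighter.
Aperture: f/5 → f/4.5 → f/4 → f/3.5 → f/3.2 → f/2.8 → f/2.5 → f/2.2 → f/2 → f/1.8 → f/1.6 → f/1.4.

f/1.4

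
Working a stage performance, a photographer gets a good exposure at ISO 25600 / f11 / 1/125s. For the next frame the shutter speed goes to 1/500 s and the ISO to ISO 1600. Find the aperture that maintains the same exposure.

f/1.4

Shutter speed: 1/125 → 1/250 → 1/500 — 2 stops faster (darker).
ISO: 25600 → 12800 → 6400 → 3200 → 1600 — 4 stops dropped (darker).
Net change so far: 6 stops darker. Offset with the aperture: f/11 → f/8 → f/5.6 → f/4 → f/2.8 → f/2 → f/1.4.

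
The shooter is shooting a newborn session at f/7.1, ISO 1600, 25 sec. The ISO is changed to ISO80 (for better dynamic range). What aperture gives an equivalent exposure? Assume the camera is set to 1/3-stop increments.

f/1.6

ISO: 1600 → 1250 → 1000 → 800 → 640 → 500 → 400 → 320 → 250 → 200 → 160 → 125 → 100 → 80 — 4 1/3 stops dropped (darker).
Need 4 1/3 stops brighter from the aperture: f/7.1 → f/6.3 → f/5.6 → f/5 → f/4.5 → f/4 → f/3.5 → f/3.2 → f/2.8 → f/2.5 → f/2.2 → f/2 → f/1.8 → f/1.6.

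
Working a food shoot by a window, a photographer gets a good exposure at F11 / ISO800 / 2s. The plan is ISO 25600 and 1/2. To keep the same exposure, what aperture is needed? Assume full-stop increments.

ISO: 800 → 1600 → 3200 → 6400 → 12800 → 25600 — 5 stops higher (brighter).
Shutter speed: 2 → 1 → 1/2 — 2 stops faster (darker).
Net change so far: 3 stops brighter. Offset with the aperture: f/11 → f/16 → f/22 → f/32.

f/32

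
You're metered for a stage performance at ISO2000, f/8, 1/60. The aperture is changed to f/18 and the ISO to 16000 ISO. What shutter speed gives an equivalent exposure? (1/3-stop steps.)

Aperture: f/8 → f/9 → f/10 → f/11 → f/13 → f/14 → f/16 → f/18 — 2 1/3 stops smaller aperture (darker).
ISO: 2000 → 2500 → 3200 → 4000 → 5000 → 6400 → 8000 → 10000 → 12800 → 16000 — 3 stops raised (brighter).
Net change so far: 2/3 stop brighter. Offset with the shutter speed: 1/60 → 1/80 → 1/100.

1/100s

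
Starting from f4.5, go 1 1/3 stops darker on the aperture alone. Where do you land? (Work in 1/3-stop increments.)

Aperture: f/4.5 → f/5 → f/5.6 → f/6.3 → f/7.1 — 1 1/3 stops stopped down (darker).

f/7.1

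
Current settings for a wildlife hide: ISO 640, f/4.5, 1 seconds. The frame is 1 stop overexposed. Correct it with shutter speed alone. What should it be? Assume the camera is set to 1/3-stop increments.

0.5 s

Overexposed by 1 stop → need 1 stop darker.
Shutter speed: 1 → 0.8 → 0.6 → 0.5.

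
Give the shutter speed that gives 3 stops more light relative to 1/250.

1/30s

Shutter speed: 1/250 → 1/125 → 1/60 → 1/30 — 3 stops longer (brighter).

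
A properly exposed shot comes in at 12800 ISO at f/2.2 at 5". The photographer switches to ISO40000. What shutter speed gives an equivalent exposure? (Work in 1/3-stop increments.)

ISO: 12800 → 16000 → 20000 → 25600 → 32000 → 40000 — 1 2/3 stops raised (brighter).
Need 1 2/3 stops darker from the shutter speed: 5 → 4 → 3.2 → 2.5 → 2 → 1.6.

1.6 s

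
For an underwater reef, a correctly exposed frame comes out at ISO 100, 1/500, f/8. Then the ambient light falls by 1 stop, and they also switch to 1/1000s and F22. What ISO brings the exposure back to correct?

ISO 3200

Scene light: 1 stop darker.
Shutter speed: 1/500 → 1/1000 — 1 stop faster (darker).
Aperture: f/8 → f/11 → f/16 → f/22 — 3 stops stopped down (darker).
Net so far: 5 stops darker. ISO: 100 → 200 → 400 → 800 → 1600 → 3200.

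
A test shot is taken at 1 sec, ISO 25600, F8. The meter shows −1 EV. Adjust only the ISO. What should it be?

Underexposed by 1 stop → need 1 stop brighter.
ISO: 25600 → 51200.

ISO 51200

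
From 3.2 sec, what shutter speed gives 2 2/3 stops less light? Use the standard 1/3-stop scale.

0.5 s

Shutter speed: 3.2 → 2.5 → 2 → 1.6 → 1.3 → 1 → 0.8 → 0.6 → 0.5 — 2 2/3 stops shorter (darker).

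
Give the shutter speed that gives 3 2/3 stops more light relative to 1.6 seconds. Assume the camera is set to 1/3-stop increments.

20 s

Shutter speed: 1.6 → 2 → 2.5 → 3.2 → 4 → 5 → 6 → 8 → 10 → 13 → 15 → 20 — 3 2/3 stops longer (brighter).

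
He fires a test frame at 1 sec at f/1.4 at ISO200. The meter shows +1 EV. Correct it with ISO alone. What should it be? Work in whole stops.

Overexposed by 1 stop → need 1 stop darker.
ISO: 200 → 100.

ISO 100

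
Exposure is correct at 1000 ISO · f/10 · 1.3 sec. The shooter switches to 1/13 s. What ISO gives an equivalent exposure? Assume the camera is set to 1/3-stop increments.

Shutter speed: 1.3 → 1 → 0.8 → 0.6 → 0.5 → 0.4 → 0.3 → 1/4 → 1/5 → 1/6 → 1/8 → 1/10 → 1/13 — 4 stops shorter (darker).
Need 4 stops brighter from the ISO: 1000 → 1250 → 1600 → 2000 → 2500 → 3200 → 4000 → 5000 → 6400 → 8000 → 10000 → 12800 → 16000.

ISO 16000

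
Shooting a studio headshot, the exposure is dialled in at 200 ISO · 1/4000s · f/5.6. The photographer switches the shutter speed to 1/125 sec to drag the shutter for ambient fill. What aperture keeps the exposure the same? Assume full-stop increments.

f/32

Shutter speed: 1/4000 → 1/2000 → 1/1000 → 1/500 → 1/250 → 1/125 — 5 stops slower (brighter).
Need 5 stops darker from the aperture: f/5.6 → f/8 → f/11 → f/16 → f/22 → f/32.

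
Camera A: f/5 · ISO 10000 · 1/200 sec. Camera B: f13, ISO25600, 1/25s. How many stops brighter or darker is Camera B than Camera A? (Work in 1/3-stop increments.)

Aperture: f/5 → f/5.6 → f/6.3 → f/7.1 → f/8 → f/9 → f/10 → f/11 → f/13 — 2 2/3 stops smaller aperture (darker).
Shutter speed: 1/200 → 1/160 → 1/125 → 1/100 → 1/80 → 1/60 → 1/50 → 1/40 → 1/30 → 1/25 — 3 stops slower (brighter).
ISO: 10000 → 12800 → 16000 → 20000 → 25600 — 1 1/3 stops raised (brighter).
Net: −2 2/3 +3 +1 1/3 = +1 2/3 stops.

1 2/3 stops brighter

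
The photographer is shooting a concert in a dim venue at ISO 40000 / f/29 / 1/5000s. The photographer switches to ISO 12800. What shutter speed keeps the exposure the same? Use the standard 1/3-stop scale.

1/1600s

ISO: 40000 → 32000 → 25600 → 20000 → 16000 → 12800 — 1 2/3 stops lower (darker).
Need 1 2/3 stops brighter from the shutter speed: 1/5000 → 1/4000 → 1/3200 → 1/2500 → 1/2000 → 1/1600.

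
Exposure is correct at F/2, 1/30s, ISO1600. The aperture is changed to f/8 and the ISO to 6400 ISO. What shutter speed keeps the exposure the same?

Aperture: f/2 → f/2.8 → f/4 → f/5.6 → f/8 — 4 stops smaller aperture (darker).
ISO: 1600 → 3200 → 6400 — 2 stops higher (brighter).
Net change so far: 2 stops darker. Offset with the shutter speed: 1/30 → 1/15 → 1/8.

1/8s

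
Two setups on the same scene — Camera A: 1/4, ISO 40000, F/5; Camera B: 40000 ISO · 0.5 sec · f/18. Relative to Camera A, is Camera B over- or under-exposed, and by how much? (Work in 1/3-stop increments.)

Aperture: f/5 → f/5.6 → f/6.3 → f/7.1 → f/8 → f/9 → f/10 → f/11 → f/13 → f/14 → f/16 → f/18 — 3 2/3 stops stopped down (darker).
Shutter speed: 1/4 → 0.3 → 0.4 → 0.5 — 1 stop longer (brighter).
ISO: unchanged.
Net: −3 2/3 +1 = −2 2/3 stops.

2 2/3 stops darker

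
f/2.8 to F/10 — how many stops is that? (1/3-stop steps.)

3 2/3 stops

f/2.8 → f/3.2 → f/3.5 → f/4 → f/4.5 → f/5 → f/5.6 → f/6.3 → f/7.1 → f/8 → f/9 → f/10 — count the steps: 11 third-stops = 3 2/3 stops.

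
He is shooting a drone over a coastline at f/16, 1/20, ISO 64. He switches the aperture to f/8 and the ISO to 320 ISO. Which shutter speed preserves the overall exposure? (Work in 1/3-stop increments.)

1/400s

Aperture: f/16 → f/14 → f/13 → f/11 → f/10 → f/9 → f/8 — 2 stops opened up (brighter).
ISO: 64 → 80 → 100 → 125 → 160 → 200 → 250 → 320 — 2 1/3 stops raised (brighter).
Net change so far: 4 1/3 stops brighter. Offset with the shutter speed: 1/20 → 1/25 → 1/30 → 1/40 → 1/50 → 1/60 → 1/80 → 1/100 → 1/125 → 1/160 → 1/200 → 1/250 → 1/320 → 1/400.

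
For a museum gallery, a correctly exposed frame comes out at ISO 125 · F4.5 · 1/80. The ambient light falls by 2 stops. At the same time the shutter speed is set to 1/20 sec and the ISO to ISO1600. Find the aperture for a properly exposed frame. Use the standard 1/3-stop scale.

Scene light: 2 stops darker.
Shutter speed: 1/80 → 1/60 → 1/50 → 1/40 → 1/30 → 1/25 → 1/20 — 2 stops longer (brighter).
ISO: 125 → 160 → 200 → 250 → 320 → 400 → 500 → 640 → 800 → 1000 → 1250 → 1600 — 3 2/3 stops higher (brighter).
Net so far: 3 2/3 stops brighter. Aperture: f/4.5 → f/5 → f/5.6 → f/6.3 → f/7.1 → f/8 → f/9 → f/10 → f/11 → f/13 → f/14 → f/16.

f/16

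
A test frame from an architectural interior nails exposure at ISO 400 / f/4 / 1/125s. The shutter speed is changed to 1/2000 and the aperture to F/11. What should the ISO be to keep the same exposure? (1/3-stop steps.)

ISO 51200

Shutter speed: 1/125 → 1/160 → 1/200 → 1/250 → 1/320 → 1/400 → 1/500 → 1/640 → 1/800 → 1/1000 → 1/1250 → 1/1600 → 1/2000 — 4 stops faster (darker).
Aperture: f/4 → f/4.5 → f/5 → f/5.6 → f/6.3 → f/7.1 → f/8 → f/9 → f/10 → f/11 — 3 stops narrower (darker).
Net change so far: 7 stops darker. Offset with the ISO: 400 → 500 → 640 → 800 → 1000 → 1250 → 1600 → 2000 → 2500 → 3200 → 4000 → 5000 → 6400 → 8000 → 10000 → 12800 → 16000 → 20000 → 25600 → 32000 → 40000 → 51200.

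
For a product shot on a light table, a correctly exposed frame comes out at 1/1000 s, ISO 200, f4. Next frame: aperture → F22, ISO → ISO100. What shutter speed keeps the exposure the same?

Aperture: f/4 → f/5.6 → f/8 → f/11 → f/16 → f/22 — 5 stops narrower (darker).
ISO: 200 → 100 — 1 stop dropped (darker).
Net change so far: 6 stops darker. Offset with the shutter speed: 1/1000 → 1/500 → 1/250 → 1/125 → 1/60 → 1/30 → 1/15.

1/15s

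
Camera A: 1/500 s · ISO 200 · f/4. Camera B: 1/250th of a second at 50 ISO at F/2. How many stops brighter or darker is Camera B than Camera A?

Aperture: f/4 → f/2.8 → f/2 — 2 stops opened up (brighter).
Shutter speed: 1/500 → 1/250 — 1 stop slower (brighter).
ISO: 200 → 100 → 50 — 2 stops dropped (darker).
Net: +2 +1 −2 = +1 stop.

1 stop brighter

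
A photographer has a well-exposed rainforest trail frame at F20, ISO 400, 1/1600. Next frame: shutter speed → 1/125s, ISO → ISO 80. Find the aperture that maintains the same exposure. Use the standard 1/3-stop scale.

Shutter speed: 1/1600 → 1/1250 → 1/1000 → 1/800 → 1/640 → 1/500 → 1/400 → 1/320 → 1/250 → 1/200 → 1/160 → 1/125 — 3 2/3 stops slower (brighter).
ISO: 400 → 320 → 250 → 200 → 160 → 125 → 100 → 80 — 2 1/3 stops dropped (darker).
Net change so far: 1 1/3 stops brighter. Offset with the aperture: f/20 → f/22 → f/25 → f/29 → f/32.

f/32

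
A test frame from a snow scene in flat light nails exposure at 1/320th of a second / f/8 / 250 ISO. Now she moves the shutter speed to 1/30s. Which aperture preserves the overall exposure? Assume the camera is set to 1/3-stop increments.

Shutter speed: 1/320 → 1/250 → 1/200 → 1/160 → 1/125 → 1/100 → 1/80 → 1/60 → 1/50 → 1/40 → 1/30 — 3 1/3 stops slower (brighter).
Need 3 1/3 stops darker from the aperture: f/8 → f/9 → f/10 → f/11 → f/13 → f/14 → f/16 → f/18 → f/20 → f/22 → f/25.

f/25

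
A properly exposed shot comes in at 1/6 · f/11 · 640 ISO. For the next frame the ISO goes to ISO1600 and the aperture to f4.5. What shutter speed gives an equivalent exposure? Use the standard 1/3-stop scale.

1/100s

ISO: 640 → 800 → 1000 → 1250 → 1600 — 1 1/3 stops higher (brighter).
Aperture: f/11 → f/10 → f/9 → f/8 → f/7.1 → f/6.3 → f/5.6 → f/5 → f/4.5 — 2 2/3 stops wider (brighter).
Net change so far: 4 stops brighter. Offset with the shutter speed: 1/6 → 1/8 → 1/10 → 1/13 → 1/15 → 1/20 → 1/25 → 1/30 → 1/40 → 1/50 → 1/60 → 1/80 → 1/100.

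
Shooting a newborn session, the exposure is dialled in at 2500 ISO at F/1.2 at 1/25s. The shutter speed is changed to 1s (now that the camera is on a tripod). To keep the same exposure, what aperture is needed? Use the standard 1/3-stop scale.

f/6.3

Shutter speed: 1/25 → 1/20 → 1/15 → 1/13 → 1/10 → 1/8 → 1/6 → 1/5 → 1/4 → 0.3 → 0.4 → 0.5 → 0.6 → 0.8 → 1 — 4 2/3 stops longer (brighter).
Need 4 2/3 stops darker from the aperture: f/1.2 → f/1.4 → f/1.6 → f/1.8 → f/2 → f/2.2 → f/2.5 → f/2.8 → f/3.2 → f/3.5 → f/4 → f/4.5 → f/5 → f/5.6 → f/6.3.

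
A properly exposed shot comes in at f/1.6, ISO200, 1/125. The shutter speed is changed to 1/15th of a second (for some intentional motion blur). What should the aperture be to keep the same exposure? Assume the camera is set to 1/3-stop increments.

Shutter speed: 1/125 → 1/100 → 1/80 → 1/60 → 1/50 → 1/40 → 1/30 → 1/25 → 1/20 → 1/15 — 3 stops slower (brighter).
Need 3 stops darker from the aperture: f/1.6 → f/1.8 → f/2 → f/2.2 → f/2.5 → f/2.8 → f/3.2 → f/3.5 → f/4 → f/4.5.

f/4.5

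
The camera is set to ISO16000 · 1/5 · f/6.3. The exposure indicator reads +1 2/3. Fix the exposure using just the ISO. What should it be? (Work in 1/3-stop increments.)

ISO 5000

Overexposed by 1 2/3 stops → need 1 2/3 stops darker.
ISO: 16000 → 12800 → 10000 → 8000 → 6400 → 5000.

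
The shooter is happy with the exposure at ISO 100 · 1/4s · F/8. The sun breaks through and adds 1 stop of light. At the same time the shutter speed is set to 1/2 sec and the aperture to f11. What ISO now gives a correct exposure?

ISO 50

Scene light: 1 stop brighter.
Shutter speed: 1/4 → 1/2 — 1 stop longer (brighter).
Aperture: f/8 → f/11 — 1 stop smaller aperture (darker).
Net so far: 1 stop brighter. ISO: 100 → 50.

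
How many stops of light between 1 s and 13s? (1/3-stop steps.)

1 → 1.3 → 1.6 → 2 → 2.5 → 3.2 → 4 → 5 → 6 → 8 → 10 → 13 — count the steps: 11 third-stops = 3 2/3 stops.

3 2/3 stops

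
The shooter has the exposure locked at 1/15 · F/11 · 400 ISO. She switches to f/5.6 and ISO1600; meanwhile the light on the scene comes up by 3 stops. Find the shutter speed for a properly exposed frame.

1/2000s

Scene light: 3 stops brighter.
Aperture: f/11 → f/8 → f/5.6 — 2 stops wider (brighter).
ISO: 400 → 800 → 1600 — 2 stops higher (brighter).
Net so far: 7 stops brighter. Shutter speed: 1/15 → 1/30 → 1/60 → 1/125 → 1/250 → 1/500 → 1/1000 → 1/2000.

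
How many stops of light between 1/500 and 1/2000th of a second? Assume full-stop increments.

2 stops

1/500 → 1/1000 → 1/2000 — count the steps: 2 stops.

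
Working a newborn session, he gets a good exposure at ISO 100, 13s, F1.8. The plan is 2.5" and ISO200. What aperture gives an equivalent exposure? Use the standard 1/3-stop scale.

Shutter speed: 13 → 10 → 8 → 6 → 5 → 4 → 3.2 → 2.5 — 2 1/3 stops shorter (darker).
ISO: 100 → 125 → 160 → 200 — 1 stop raised (brighter).
Net change so far: 1 1/3 stops darker. Offset with the aperture: f/1.8 → f/1.6 → f/1.4 → f/1.2 → f/1.1.

f/1.1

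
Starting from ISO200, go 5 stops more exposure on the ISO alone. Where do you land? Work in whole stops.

ISO 6400

ISO: 200 → 400 → 800 → 1600 → 3200 → 6400 — 5 stops higher (brighter).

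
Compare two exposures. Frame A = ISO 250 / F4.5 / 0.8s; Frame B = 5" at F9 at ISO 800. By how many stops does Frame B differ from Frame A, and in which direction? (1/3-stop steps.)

Aperture: f/4.5 → f/5 → f/5.6 → f/6.3 → f/7.1 → f/8 → f/9 — 2 stops smaller aperture (darker).
Shutter speed: 0.8 → 1 → 1.3 → 1.6 → 2 → 2.5 → 3.2 → 4 → 5 — 2 2/3 stops slower (brighter).
ISO: 250 → 320 → 400 → 500 → 640 → 800 — 1 2/3 stops higher (brighter).
Net: −2 +2 2/3 +1 2/3 = +2 1/3 stops.

2 1/3 stops brighter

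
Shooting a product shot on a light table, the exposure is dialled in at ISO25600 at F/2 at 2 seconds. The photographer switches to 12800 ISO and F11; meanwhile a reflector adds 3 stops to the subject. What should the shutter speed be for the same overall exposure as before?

15 s

Scene light: 3 stops brighter.
ISO: 25600 → 12800 — 1 stop dropped (darker).
Aperture: f/2 → f/2.8 → f/4 → f/5.6 → f/8 → f/11 — 5 stops smaller aperture (darker).
Net so far: 3 stops darker. Shutter speed: 2 → 4 → 8 → 15.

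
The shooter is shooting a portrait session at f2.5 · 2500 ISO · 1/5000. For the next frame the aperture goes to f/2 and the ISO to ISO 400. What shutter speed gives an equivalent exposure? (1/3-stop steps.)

Aperture: f/2.5 → f/2.2 → f/2 — 2/3 stop wider (brighter).
ISO: 2500 → 2000 → 1600 → 1250 → 1000 → 800 → 640 → 500 → 400 — 2 2/3 stops dropped (darker).
Net change so far: 2 stops darker. Offset with the shutter speed: 1/5000 → 1/4000 → 1/3200 → 1/2500 → 1/2000 → 1/1600 → 1/1250.

1/1250s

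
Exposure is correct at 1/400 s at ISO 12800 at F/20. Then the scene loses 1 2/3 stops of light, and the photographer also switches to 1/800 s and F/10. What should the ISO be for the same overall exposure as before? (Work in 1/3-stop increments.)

ISO 20000

Scene light: 1 2/3 stops darker.
Shutter speed: 1/400 → 1/500 → 1/640 → 1/800 — 1 stop faster (darker).
Aperture: f/20 → f/18 → f/16 → f/14 → f/13 → f/11 → f/10 — 2 stops wider (brighter).
Net so far: 2/3 stop darker. ISO: 12800 → 16000 → 20000.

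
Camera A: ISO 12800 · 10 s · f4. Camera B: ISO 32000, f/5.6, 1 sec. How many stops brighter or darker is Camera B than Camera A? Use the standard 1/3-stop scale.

Aperture: f/4 → f/4.5 → f/5 → f/5.6 — 1 stop narrower (darker).
Shutter speed: 10 → 8 → 6 → 5 → 4 → 3.2 → 2.5 → 2 → 1.6 → 1.3 → 1 — 3 1/3 stops shorter (darker).
ISO: 12800 → 16000 → 20000 → 25600 → 32000 — 1 1/3 stops raised (brighter).
Net: −1 −3 1/3 +1 1/3 = −3 stops.

3 stops darker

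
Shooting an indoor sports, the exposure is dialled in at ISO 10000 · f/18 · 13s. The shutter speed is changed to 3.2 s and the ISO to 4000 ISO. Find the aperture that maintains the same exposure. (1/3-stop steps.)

f/5.6

Shutter speed: 13 → 10 → 8 → 6 → 5 → 4 → 3.2 — 2 stops faster (darker).
ISO: 10000 → 8000 → 6400 → 5000 → 4000 — 1 1/3 stops lower (darker).
Net change so far: 3 1/3 stops darker. Offset with the aperture: f/18 → f/16 → f/14 → f/13 → f/11 → f/10 → f/9 → f/8 → f/7.1 → f/6.3 → f/5.6.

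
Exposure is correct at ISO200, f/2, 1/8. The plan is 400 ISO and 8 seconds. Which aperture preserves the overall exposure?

ISO: 200 → 400 — 1 stop raised (brighter).
Shutter speed: 1/8 → 1/4 → 1/2 → 1 → 2 → 4 → 8 — 6 stops slower (brighter).
Net change so far: 7 stops brighter. Offset with the aperture: f/2 → f/2.8 → f/4 → f/5.6 → f/8 → f/11 → f/16 → f/22.

f/22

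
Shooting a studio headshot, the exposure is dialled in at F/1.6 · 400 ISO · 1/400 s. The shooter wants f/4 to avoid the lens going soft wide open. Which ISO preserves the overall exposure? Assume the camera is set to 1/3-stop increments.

ISO 2500

Aperture: f/1.6 → f/1.8 → f/2 → f/2.2 → f/2.5 → f/2.8 → f/3.2 → f/3.5 → f/4 — 2 2/3 stops smaller aperture (darker).
Need 2 2/3 stops brighter from the ISO: 400 → 500 → 640 → 800 → 1000 → 1250 → 1600 → 2000 → 2500.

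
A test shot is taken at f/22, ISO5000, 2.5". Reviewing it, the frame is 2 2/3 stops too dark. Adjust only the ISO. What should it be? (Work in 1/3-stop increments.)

ISO 32000

Underexposed by 2 2/3 stops → need 2 2/3 stops brighter.
ISO: 5000 → 6400 → 8000 → 10000 → 12800 → 16000 → 20000 → 25600 → 32000.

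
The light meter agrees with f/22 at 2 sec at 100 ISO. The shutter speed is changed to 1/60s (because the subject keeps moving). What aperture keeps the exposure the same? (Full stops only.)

f/2

Shutter speed: 2 → 1 → 1/2 → 1/4 → 1/8 → 1/15 → 1/30 → 1/60 — 7 stops faster (darker).
Need 7 stops brighter from the aperture: f/22 → f/16 → f/11 → f/8 → f/5.6 → f/4 → f/2.8 → f/2.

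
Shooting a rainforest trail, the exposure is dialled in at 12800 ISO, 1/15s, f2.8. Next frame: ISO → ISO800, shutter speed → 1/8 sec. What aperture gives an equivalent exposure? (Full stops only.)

ISO: 12800 → 6400 → 3200 → 1600 → 800 — 4 stops lower (darker).
Shutter speed: 1/15 → 1/8 — 1 stop longer (brighter).
Net change so far: 3 stops darker. Offset with the aperture: f/2.8 → f/2 → f/1.4 → f/1.0.

f/1.0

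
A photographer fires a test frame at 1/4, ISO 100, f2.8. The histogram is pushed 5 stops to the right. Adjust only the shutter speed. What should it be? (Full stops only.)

Overexposed by 5 stops → need 5 stops darker.
Shutter speed: 1/4 → 1/8 → 1/15 → 1/30 → 1/60 → 1/125.

1/125s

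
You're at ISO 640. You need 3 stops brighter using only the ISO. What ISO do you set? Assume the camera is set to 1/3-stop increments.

ISO: 640 → 800 → 1000 → 1250 → 1600 → 2000 → 2500 → 3200 → 4000 → 5000 — 3 stops raised (brighter).

ISO 5000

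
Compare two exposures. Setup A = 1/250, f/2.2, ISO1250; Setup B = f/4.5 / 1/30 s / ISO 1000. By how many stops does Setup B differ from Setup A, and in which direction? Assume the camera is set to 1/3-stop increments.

Aperture: f/2.2 → f/2.5 → f/2.8 → f/3.2 → f/3.5 → f/4 → f/4.5 — 2 stops narrower (darker).
Shutter speed: 1/250 → 1/200 → 1/160 → 1/125 → 1/100 → 1/80 → 1/60 → 1/50 → 1/40 → 1/30 — 3 stops longer (brighter).
ISO: 1250 → 1000 — 1/3 stop lower (darker).
Net: −2 +3 −1/3 = +2/3 stops.

2/3 stop brighter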